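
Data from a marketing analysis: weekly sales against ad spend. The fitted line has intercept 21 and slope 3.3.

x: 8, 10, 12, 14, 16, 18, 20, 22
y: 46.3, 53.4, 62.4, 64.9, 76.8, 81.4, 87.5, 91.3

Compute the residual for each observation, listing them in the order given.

x=8: ŷ = 21 + 3.3·8 = 47.4; e = 46.3 − 47.4 = -1.1
x=10: ŷ = 21 + 3.3·10 = 54; e = 53.4 − 54 = -0.6
x=12: ŷ = 21 + 3.3·12 = 60.6; e = 62.4 − 60.6 = 1.8
x=14: ŷ = 21 + 3.3·14 = 67.2; e = 64.9 − 67.2 = -2.3
x=16: ŷ = 21 + 3.3·16 = 73.8; e = 76.8 − 73.8 = 3
x=18: ŷ = 21 + 3.3·18 = 80.4; e = 81.4 − 80.4 = 1
x=20: ŷ = 21 + 3.3·20 = 87; e = 87.5 − 87 = 0.5
x=22: ŷ = 21 + 3.3·22 = 93.6; e = 91.3 − 93.6 = -2.3

-1.1, -0.6, 1.8, -2.3, 3, 1, 0.5, -2.3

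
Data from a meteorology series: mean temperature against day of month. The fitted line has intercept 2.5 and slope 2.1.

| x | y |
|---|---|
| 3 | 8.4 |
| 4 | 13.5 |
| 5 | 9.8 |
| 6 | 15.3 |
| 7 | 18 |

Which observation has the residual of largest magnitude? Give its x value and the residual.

x=3: ŷ = 2.5 + 2.1·3 = 8.8; e = 8.4 − 8.8 = -0.4
x=4: ŷ = 2.5 + 2.1·4 = 10.9; e = 13.5 − 10.9 = 2.6
x=5: ŷ = 2.5 + 2.1·5 = 13; e = 9.8 − 13 = -3.2
x=6: ŷ = 2.5 + 2.1·6 = 15.1; e = 15.3 − 15.1 = 0.2
x=7: ŷ = 2.5 + 2.1·7 = 17.2; e = 18 − 17.2 = 0.8
Largest |e| is 3.2 at x = 5, residual -3.2.

x = 5, e = -3.2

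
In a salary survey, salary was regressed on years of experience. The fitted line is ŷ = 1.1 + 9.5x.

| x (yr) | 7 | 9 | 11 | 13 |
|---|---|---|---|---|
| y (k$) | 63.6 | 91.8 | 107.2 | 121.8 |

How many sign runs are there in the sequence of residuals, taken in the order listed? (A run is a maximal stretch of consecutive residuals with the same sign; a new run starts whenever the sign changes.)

3 runs

x=7: ŷ = 1.1 + 9.5·7 = 67.6; r = 63.6 − 67.6 = -4
x=9: ŷ = 1.1 + 9.5·9 = 86.6; r = 91.8 − 86.6 = 5.2
x=11: ŷ = 1.1 + 9.5·11 = 105.6; r = 107.2 − 105.6 = 1.6
x=13: ŷ = 1.1 + 9.5·13 = 124.6; r = 121.8 − 124.6 = -2.8
Signs: − + + −
Runs: −×1, +×2, −×1 → 3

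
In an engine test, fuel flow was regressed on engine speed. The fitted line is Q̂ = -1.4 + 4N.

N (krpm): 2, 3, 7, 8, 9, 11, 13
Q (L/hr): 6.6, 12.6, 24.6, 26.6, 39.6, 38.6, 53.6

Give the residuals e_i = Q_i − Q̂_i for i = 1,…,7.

N=2: Q̂ = -1.4 + 4·2 = 6.6; e = 6.6 − 6.6 = 0
N=3: Q̂ = -1.4 + 4·3 = 10.6; e = 12.6 − 10.6 = 2
N=7: Q̂ = -1.4 + 4·7 = 26.6; e = 24.6 − 26.6 = -2
N=8: Q̂ = -1.4 + 4·8 = 30.6; e = 26.6 − 30.6 = -4
N=9: Q̂ = -1.4 + 4·9 = 34.6; e = 39.6 − 34.6 = 5
N=11: Q̂ = -1.4 + 4·11 = 42.6; e = 38.6 − 42.6 = -4
N=13: Q̂ = -1.4 + 4·13 = 50.6; e = 53.6 − 50.6 = 3

0, 2, -2, -4, 5, -4, 3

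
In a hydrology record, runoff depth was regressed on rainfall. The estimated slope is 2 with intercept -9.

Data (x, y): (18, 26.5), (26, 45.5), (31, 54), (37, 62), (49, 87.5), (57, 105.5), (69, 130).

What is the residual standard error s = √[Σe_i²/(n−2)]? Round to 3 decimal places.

x=18: ŷ = -9 + 2·18 = 27; e = 26.5 − 27 = -0.5
x=26: ŷ = -9 + 2·26 = 43; e = 45.5 − 43 = 2.5
x=31: ŷ = -9 + 2·31 = 53; e = 54 − 53 = 1
x=37: ŷ = -9 + 2·37 = 65; e = 62 − 65 = -3
x=49: ŷ = -9 + 2·49 = 89; e = 87.5 − 89 = -1.5
x=57: ŷ = -9 + 2·57 = 105; e = 105.5 − 105 = 0.5
x=69: ŷ = -9 + 2·69 = 129; e = 130 − 129 = 1
SSE = 0.25 + 6.25 + 1 + 9 + 2.25 + 0.25 + 1 = 20
s = √(20/5) = √4 ≈ 2.000

s = 2.000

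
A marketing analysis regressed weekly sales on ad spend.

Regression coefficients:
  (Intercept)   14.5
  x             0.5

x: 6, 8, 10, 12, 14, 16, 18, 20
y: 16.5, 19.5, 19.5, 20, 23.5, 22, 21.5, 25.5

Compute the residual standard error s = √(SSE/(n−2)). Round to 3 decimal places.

s = 1.384

x=6: ŷ = 14.5 + 0.5·6 = 17.5; r = 16.5 − 17.5 = -1
x=8: ŷ = 14.5 + 0.5·8 = 18.5; r = 19.5 − 18.5 = 1
x=10: ŷ = 14.5 + 0.5·10 = 19.5; r = 19.5 − 19.5 = 0
x=12: ŷ = 14.5 + 0.5·12 = 20.5; r = 20 − 20.5 = -0.5
x=14: ŷ = 14.5 + 0.5·14 = 21.5; r = 23.5 − 21.5 = 2
x=16: ŷ = 14.5 + 0.5·16 = 22.5; r = 22 − 22.5 = -0.5
x=18: ŷ = 14.5 + 0.5·18 = 23.5; r = 21.5 − 23.5 = -2
x=20: ŷ = 14.5 + 0.5·20 = 24.5; r = 25.5 − 24.5 = 1
SSE = 1 + 1 + 0 + 0.25 + 4 + 0.25 + 4 + 1 = 11.5
s = √(11.5/6) = √1.91667 ≈ 1.384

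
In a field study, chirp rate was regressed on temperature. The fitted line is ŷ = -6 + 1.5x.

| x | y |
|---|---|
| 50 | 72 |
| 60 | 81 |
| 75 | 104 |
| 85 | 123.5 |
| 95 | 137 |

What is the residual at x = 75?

ŷ = -6 + 1.5·75 = 106.5
r = 104 − 106.5 = -2.5

r = -2.5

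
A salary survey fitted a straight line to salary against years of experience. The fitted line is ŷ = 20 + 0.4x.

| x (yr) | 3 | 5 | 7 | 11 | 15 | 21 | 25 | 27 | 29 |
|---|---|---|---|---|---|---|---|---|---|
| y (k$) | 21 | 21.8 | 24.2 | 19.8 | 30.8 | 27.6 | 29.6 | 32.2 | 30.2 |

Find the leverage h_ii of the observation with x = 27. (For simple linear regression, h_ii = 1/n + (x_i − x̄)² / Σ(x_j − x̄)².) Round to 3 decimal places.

h = 0.267

x̄ = (3 + 5 + 7 + 11 + 15 + 21 + 25 + 27 + 29)/9 = 15.8889
Σ(x − x̄)² = 166.123 + 118.568 + 79.0123 + 23.9012 + 0.790123 + 26.1235 + 83.0123 + 123.457 + 171.901 = 792.889
h = 1/9 + (11.1111)²/792.889 = 0.111111 + 0.155705 = 0.267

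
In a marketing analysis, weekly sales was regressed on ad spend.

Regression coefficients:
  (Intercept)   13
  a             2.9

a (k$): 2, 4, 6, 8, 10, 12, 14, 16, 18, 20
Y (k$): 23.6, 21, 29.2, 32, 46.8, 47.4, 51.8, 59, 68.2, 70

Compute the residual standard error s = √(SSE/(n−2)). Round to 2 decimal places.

s = 3.39

a=2: ŷ = 13 + 2.9·2 = 18.8; e = 23.6 − 18.8 = 4.8
a=4: ŷ = 13 + 2.9·4 = 24.6; e = 21 − 24.6 = -3.6
a=6: ŷ = 13 + 2.9·6 = 30.4; e = 29.2 − 30.4 = -1.2
a=8: ŷ = 13 + 2.9·8 = 36.2; e = 32 − 36.2 = -4.2
a=10: ŷ = 13 + 2.9·10 = 42; e = 46.8 − 42 = 4.8
a=12: ŷ = 13 + 2.9·12 = 47.8; e = 47.4 − 47.8 = -0.4
a=14: ŷ = 13 + 2.9·14 = 53.6; e = 51.8 − 53.6 = -1.8
a=16: ŷ = 13 + 2.9·16 = 59.4; e = 59 − 59.4 = -0.4
a=18: ŷ = 13 + 2.9·18 = 65.2; e = 68.2 − 65.2 = 3
a=20: ŷ = 13 + 2.9·20 = 71; e = 70 − 71 = -1
SSE = 23.04 + 12.96 + 1.44 + 17.64 + 23.04 + 0.16 + 3.24 + 0.16 + 9 + 1 = 91.68
s = √(91.68/8) = √11.46 ≈ 3.39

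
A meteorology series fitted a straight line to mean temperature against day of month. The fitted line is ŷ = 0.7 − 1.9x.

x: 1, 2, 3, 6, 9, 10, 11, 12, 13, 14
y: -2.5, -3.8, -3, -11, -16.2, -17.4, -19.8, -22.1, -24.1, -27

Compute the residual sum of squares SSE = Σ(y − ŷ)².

x=1: ŷ = 0.7 − 1.9·1 = -1.2; r = -2.5 − (-1.2) = -1.3
x=2: ŷ = 0.7 − 1.9·2 = -3.1; r = -3.8 − (-3.1) = -0.7
x=3: ŷ = 0.7 − 1.9·3 = -5; r = -3 − (-5) = 2
x=6: ŷ = 0.7 − 1.9·6 = -10.7; r = -11 − (-10.7) = -0.3
x=9: ŷ = 0.7 − 1.9·9 = -16.4; r = -16.2 − (-16.4) = 0.2
x=10: ŷ = 0.7 − 1.9·10 = -18.3; r = -17.4 − (-18.3) = 0.9
x=11: ŷ = 0.7 − 1.9·11 = -20.2; r = -19.8 − (-20.2) = 0.4
x=12: ŷ = 0.7 − 1.9·12 = -22.1; r = -22.1 − (-22.1) = 0
x=13: ŷ = 0.7 − 1.9·13 = -24; r = -24.1 − (-24) = -0.1
x=14: ŷ = 0.7 − 1.9·14 = -25.9; r = -27 − (-25.9) = -1.1
SSE = 1.69 + 0.49 + 4 + 0.09 + 0.04 + 0.81 + 0.16 + 0 + 0.01 + 1.21 = 8.5

SSE = 8.5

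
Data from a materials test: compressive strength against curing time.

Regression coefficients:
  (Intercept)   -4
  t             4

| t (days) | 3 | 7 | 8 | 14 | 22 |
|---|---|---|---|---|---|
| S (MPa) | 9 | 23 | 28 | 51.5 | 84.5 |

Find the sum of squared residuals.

SSE = 2.5

t=3: ŷ = -4 + 4·3 = 8; e = 9 − 8 = 1
t=7: ŷ = -4 + 4·7 = 24; e = 23 − 24 = -1
t=8: ŷ = -4 + 4·8 = 28; e = 28 − 28 = 0
t=14: ŷ = -4 + 4·14 = 52; e = 51.5 − 52 = -0.5
t=22: ŷ = -4 + 4·22 = 84; e = 84.5 − 84 = 0.5
SSE = 1 + 1 + 0 + 0.25 + 0.25 = 2.5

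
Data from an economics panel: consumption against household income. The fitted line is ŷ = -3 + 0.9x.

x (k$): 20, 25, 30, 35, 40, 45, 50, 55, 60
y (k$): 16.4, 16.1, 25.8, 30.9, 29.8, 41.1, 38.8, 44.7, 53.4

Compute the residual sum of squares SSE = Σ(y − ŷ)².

SSE = 64.96

x=20: ŷ = -3 + 0.9·20 = 15; e = 16.4 − 15 = 1.4
x=25: ŷ = -3 + 0.9·25 = 19.5; e = 16.1 − 19.5 = -3.4
x=30: ŷ = -3 + 0.9·30 = 24; e = 25.8 − 24 = 1.8
x=35: ŷ = -3 + 0.9·35 = 28.5; e = 30.9 − 28.5 = 2.4
x=40: ŷ = -3 + 0.9·40 = 33; e = 29.8 − 33 = -3.2
x=45: ŷ = -3 + 0.9·45 = 37.5; e = 41.1 − 37.5 = 3.6
x=50: ŷ = -3 + 0.9·50 = 42; e = 38.8 − 42 = -3.2
x=55: ŷ = -3 + 0.9·55 = 46.5; e = 44.7 − 46.5 = -1.8
x=60: ŷ = -3 + 0.9·60 = 51; e = 53.4 − 51 = 2.4
SSE = 1.96 + 11.56 + 3.24 + 5.76 + 10.24 + 12.96 + 10.24 + 3.24 + 5.76 = 64.96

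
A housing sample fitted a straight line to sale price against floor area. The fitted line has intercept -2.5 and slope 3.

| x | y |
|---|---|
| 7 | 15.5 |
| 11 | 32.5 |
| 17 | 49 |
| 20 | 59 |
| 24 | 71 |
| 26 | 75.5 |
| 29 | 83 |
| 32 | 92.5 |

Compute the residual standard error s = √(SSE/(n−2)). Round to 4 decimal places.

s = 1.8708

x=7: ŷ = -2.5 + 3·7 = 18.5; e = 15.5 − 18.5 = -3
x=11: ŷ = -2.5 + 3·11 = 30.5; e = 32.5 − 30.5 = 2
x=17: ŷ = -2.5 + 3·17 = 48.5; e = 49 − 48.5 = 0.5
x=20: ŷ = -2.5 + 3·20 = 57.5; e = 59 − 57.5 = 1.5
x=24: ŷ = -2.5 + 3·24 = 69.5; e = 71 − 69.5 = 1.5
x=26: ŷ = -2.5 + 3·26 = 75.5; e = 75.5 − 75.5 = 0
x=29: ŷ = -2.5 + 3·29 = 84.5; e = 83 − 84.5 = -1.5
x=32: ŷ = -2.5 + 3·32 = 93.5; e = 92.5 − 93.5 = -1
SSE = 9 + 4 + 0.25 + 2.25 + 2.25 + 0 + 2.25 + 1 = 21
s = √(21/6) = √3.5 ≈ 1.8708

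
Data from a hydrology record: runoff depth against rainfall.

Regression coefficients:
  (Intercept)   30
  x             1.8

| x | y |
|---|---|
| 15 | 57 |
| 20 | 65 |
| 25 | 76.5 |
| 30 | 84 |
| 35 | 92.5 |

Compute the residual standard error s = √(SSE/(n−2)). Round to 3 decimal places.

x=15: ŷ = 30 + 1.8·15 = 57; e = 57 − 57 = 0
x=20: ŷ = 30 + 1.8·20 = 66; e = 65 − 66 = -1
x=25: ŷ = 30 + 1.8·25 = 75; e = 76.5 − 75 = 1.5
x=30: ŷ = 30 + 1.8·30 = 84; e = 84 − 84 = 0
x=35: ŷ = 30 + 1.8·35 = 93; e = 92.5 − 93 = -0.5
SSE = 0 + 1 + 2.25 + 0 + 0.25 = 3.5
s = √(3.5/3) = √1.16667 ≈ 1.080

s = 1.080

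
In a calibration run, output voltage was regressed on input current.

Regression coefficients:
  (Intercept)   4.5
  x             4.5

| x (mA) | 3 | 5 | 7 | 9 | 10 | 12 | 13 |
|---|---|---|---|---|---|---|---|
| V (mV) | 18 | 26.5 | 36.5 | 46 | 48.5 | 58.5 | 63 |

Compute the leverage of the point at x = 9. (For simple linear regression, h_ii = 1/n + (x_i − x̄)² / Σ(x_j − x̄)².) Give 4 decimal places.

h = 0.1470

x̄ = (3 + 5 + 7 + 9 + 10 + 12 + 13)/7 = 8.42857
Σ(x − x̄)² = 29.4694 + 11.7551 + 2.04082 + 0.326531 + 2.46939 + 12.7551 + 20.898 = 79.7143
h = 1/7 + (0.571429)²/79.7143 = 0.142857 + 0.00409626 = 0.1470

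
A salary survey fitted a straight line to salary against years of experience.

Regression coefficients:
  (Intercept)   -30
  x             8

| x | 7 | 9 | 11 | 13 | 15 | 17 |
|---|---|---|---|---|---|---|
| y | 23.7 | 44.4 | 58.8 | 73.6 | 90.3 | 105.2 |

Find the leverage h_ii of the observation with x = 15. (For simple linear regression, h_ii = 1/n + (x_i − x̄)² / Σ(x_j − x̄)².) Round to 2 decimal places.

h = 0.30

x̄ = (7 + 9 + 11 + 13 + 15 + 17)/6 = 12
Σ(x − x̄)² = 25 + 9 + 1 + 1 + 9 + 25 = 70
h = 1/6 + (3)²/70 = 0.166667 + 0.128571 = 0.30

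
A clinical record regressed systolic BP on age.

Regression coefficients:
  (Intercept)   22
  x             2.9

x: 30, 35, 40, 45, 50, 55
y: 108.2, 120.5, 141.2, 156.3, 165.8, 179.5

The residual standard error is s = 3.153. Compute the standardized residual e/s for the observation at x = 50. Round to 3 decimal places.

-0.381

ŷ = 22 + 2.9·50 = 167
e = 165.8 − 167 = -1.2
e/s = -1.2 / 3.153 = -0.381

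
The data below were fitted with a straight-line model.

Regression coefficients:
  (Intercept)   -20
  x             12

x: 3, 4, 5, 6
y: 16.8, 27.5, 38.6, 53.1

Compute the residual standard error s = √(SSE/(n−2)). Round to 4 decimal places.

x=3: ŷ = -20 + 12·3 = 16; r = 16.8 − 16 = 0.8
x=4: ŷ = -20 + 12·4 = 28; r = 27.5 − 28 = -0.5
x=5: ŷ = -20 + 12·5 = 40; r = 38.6 − 40 = -1.4
x=6: ŷ = -20 + 12·6 = 52; r = 53.1 − 52 = 1.1
SSE = 0.64 + 0.25 + 1.96 + 1.21 = 4.06
s = √(4.06/2) = √2.03 ≈ 1.4248

s = 1.4248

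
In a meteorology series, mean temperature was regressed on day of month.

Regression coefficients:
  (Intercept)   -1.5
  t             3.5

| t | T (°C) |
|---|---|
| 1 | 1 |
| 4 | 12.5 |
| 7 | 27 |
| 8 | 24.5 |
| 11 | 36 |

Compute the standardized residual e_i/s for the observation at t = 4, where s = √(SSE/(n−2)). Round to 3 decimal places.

t=1: T̂ = -1.5 + 3.5·1 = 2; e = 1 − 2 = -1
t=4: T̂ = -1.5 + 3.5·4 = 12.5; e = 12.5 − 12.5 = 0
t=7: T̂ = -1.5 + 3.5·7 = 23; e = 27 − 23 = 4
t=8: T̂ = -1.5 + 3.5·8 = 26.5; e = 24.5 − 26.5 = -2
t=11: T̂ = -1.5 + 3.5·11 = 37; e = 36 − 37 = -1
SSE = 1 + 0 + 16 + 4 + 1 = 22
s = √(22/3) = 2.70801
e/s = 0 / 2.70801 = 0.000

0.000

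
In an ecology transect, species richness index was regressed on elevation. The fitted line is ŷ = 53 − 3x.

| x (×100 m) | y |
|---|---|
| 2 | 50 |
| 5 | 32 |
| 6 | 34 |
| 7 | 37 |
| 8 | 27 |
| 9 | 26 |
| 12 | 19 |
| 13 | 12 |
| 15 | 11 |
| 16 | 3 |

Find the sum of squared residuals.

x=2: ŷ = 53 − 3·2 = 47; r = 50 − 47 = 3
x=5: ŷ = 53 − 3·5 = 38; r = 32 − 38 = -6
x=6: ŷ = 53 − 3·6 = 35; r = 34 − 35 = -1
x=7: ŷ = 53 − 3·7 = 32; r = 37 − 32 = 5
x=8: ŷ = 53 − 3·8 = 29; r = 27 − 29 = -2
x=9: ŷ = 53 − 3·9 = 26; r = 26 − 26 = 0
x=12: ŷ = 53 − 3·12 = 17; r = 19 − 17 = 2
x=13: ŷ = 53 − 3·13 = 14; r = 12 − 14 = -2
x=15: ŷ = 53 − 3·15 = 8; r = 11 − 8 = 3
x=16: ŷ = 53 − 3·16 = 5; r = 3 − 5 = -2
SSE = 9 + 36 + 1 + 25 + 4 + 0 + 4 + 4 + 9 + 4 = 96

SSE = 96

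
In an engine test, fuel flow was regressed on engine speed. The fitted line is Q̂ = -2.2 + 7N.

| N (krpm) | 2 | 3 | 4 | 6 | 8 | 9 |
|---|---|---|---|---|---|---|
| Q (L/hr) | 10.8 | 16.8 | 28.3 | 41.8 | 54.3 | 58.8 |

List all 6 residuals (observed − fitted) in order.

N=2: Q̂ = -2.2 + 7·2 = 11.8; e = 10.8 − 11.8 = -1
N=3: Q̂ = -2.2 + 7·3 = 18.8; e = 16.8 − 18.8 = -2
N=4: Q̂ = -2.2 + 7·4 = 25.8; e = 28.3 − 25.8 = 2.5
N=6: Q̂ = -2.2 + 7·6 = 39.8; e = 41.8 − 39.8 = 2
N=8: Q̂ = -2.2 + 7·8 = 53.8; e = 54.3 − 53.8 = 0.5
N=9: Q̂ = -2.2 + 7·9 = 60.8; e = 58.8 − 60.8 = -2

-1, -2, 2.5, 2, 0.5, -2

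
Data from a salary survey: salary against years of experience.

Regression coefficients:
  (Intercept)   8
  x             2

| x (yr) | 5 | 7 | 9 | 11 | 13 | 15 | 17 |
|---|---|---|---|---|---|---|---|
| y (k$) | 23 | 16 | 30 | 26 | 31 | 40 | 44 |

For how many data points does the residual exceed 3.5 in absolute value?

4

x=5: ŷ = 8 + 2·5 = 18; e = 23 − 18 = 5
x=7: ŷ = 8 + 2·7 = 22; e = 16 − 22 = -6
x=9: ŷ = 8 + 2·9 = 26; e = 30 − 26 = 4
x=11: ŷ = 8 + 2·11 = 30; e = 26 − 30 = -4
x=13: ŷ = 8 + 2·13 = 34; e = 31 − 34 = -3
x=15: ŷ = 8 + 2·15 = 38; e = 40 − 38 = 2
x=17: ŷ = 8 + 2·17 = 42; e = 44 − 42 = 2
|e| > 3.5: x=5 (|e|=5), x=7 (|e|=6), x=9 (|e|=4), x=11 (|e|=4) → 4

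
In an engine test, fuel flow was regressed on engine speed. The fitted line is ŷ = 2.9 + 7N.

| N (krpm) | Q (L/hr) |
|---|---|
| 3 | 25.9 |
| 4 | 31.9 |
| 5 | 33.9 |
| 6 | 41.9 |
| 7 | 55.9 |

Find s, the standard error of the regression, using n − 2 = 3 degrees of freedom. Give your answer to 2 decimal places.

s = 3.92

N=3: ŷ = 2.9 + 7·3 = 23.9; e = 25.9 − 23.9 = 2
N=4: ŷ = 2.9 + 7·4 = 30.9; e = 31.9 − 30.9 = 1
N=5: ŷ = 2.9 + 7·5 = 37.9; e = 33.9 − 37.9 = -4
N=6: ŷ = 2.9 + 7·6 = 44.9; e = 41.9 − 44.9 = -3
N=7: ŷ = 2.9 + 7·7 = 51.9; e = 55.9 − 51.9 = 4
SSE = 4 + 1 + 16 + 9 + 16 = 46
s = √(46/3) = √15.3333 ≈ 3.92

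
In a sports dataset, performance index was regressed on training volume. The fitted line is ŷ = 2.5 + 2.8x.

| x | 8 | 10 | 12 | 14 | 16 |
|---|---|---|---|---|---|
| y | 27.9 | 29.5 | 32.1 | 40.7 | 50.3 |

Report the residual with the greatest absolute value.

x=8: ŷ = 2.5 + 2.8·8 = 24.9; e = 27.9 − 24.9 = 3
x=10: ŷ = 2.5 + 2.8·10 = 30.5; e = 29.5 − 30.5 = -1
x=12: ŷ = 2.5 + 2.8·12 = 36.1; e = 32.1 − 36.1 = -4
x=14: ŷ = 2.5 + 2.8·14 = 41.7; e = 40.7 − 41.7 = -1
x=16: ŷ = 2.5 + 2.8·16 = 47.3; e = 50.3 − 47.3 = 3
Largest |e| is 4 at x = 12, residual -4.

e = -4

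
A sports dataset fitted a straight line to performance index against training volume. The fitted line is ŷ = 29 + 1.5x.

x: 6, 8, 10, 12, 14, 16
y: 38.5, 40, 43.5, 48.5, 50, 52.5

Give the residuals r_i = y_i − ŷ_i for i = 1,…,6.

x=6: ŷ = 29 + 1.5·6 = 38; r = 38.5 − 38 = 0.5
x=8: ŷ = 29 + 1.5·8 = 41; r = 40 − 41 = -1
x=10: ŷ = 29 + 1.5·10 = 44; r = 43.5 − 44 = -0.5
x=12: ŷ = 29 + 1.5·12 = 47; r = 48.5 − 47 = 1.5
x=14: ŷ = 29 + 1.5·14 = 50; r = 50 − 50 = 0
x=16: ŷ = 29 + 1.5·16 = 53; r = 52.5 − 53 = -0.5

0.5, -1, -0.5, 1.5, 0, -0.5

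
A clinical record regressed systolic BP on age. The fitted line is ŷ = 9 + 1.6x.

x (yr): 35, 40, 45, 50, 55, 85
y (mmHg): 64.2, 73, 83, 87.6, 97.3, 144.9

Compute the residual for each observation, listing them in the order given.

x=35: ŷ = 9 + 1.6·35 = 65; e = 64.2 − 65 = -0.8
x=40: ŷ = 9 + 1.6·40 = 73; e = 73 − 73 = 0
x=45: ŷ = 9 + 1.6·45 = 81; e = 83 − 81 = 2
x=50: ŷ = 9 + 1.6·50 = 89; e = 87.6 − 89 = -1.4
x=55: ŷ = 9 + 1.6·55 = 97; e = 97.3 − 97 = 0.3
x=85: ŷ = 9 + 1.6·85 = 145; e = 144.9 − 145 = -0.1

-0.8, 0, 2, -1.4, 0.3, -0.1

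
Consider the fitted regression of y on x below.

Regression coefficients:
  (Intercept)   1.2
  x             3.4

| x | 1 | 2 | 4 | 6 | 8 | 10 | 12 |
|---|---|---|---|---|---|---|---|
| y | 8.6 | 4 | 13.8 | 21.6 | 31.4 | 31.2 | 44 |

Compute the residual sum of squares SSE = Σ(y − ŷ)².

x=1: ŷ = 1.2 + 3.4·1 = 4.6; r = 8.6 − 4.6 = 4
x=2: ŷ = 1.2 + 3.4·2 = 8; r = 4 − 8 = -4
x=4: ŷ = 1.2 + 3.4·4 = 14.8; r = 13.8 − 14.8 = -1
x=6: ŷ = 1.2 + 3.4·6 = 21.6; r = 21.6 − 21.6 = 0
x=8: ŷ = 1.2 + 3.4·8 = 28.4; r = 31.4 − 28.4 = 3
x=10: ŷ = 1.2 + 3.4·10 = 35.2; r = 31.2 − 35.2 = -4
x=12: ŷ = 1.2 + 3.4·12 = 42; r = 44 − 42 = 2
SSE = 16 + 16 + 1 + 0 + 9 + 16 + 4 = 62

SSE = 62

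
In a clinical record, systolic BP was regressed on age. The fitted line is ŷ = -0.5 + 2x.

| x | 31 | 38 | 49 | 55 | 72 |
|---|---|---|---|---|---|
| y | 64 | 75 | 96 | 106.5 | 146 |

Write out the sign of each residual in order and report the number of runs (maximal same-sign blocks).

3 runs

x=31: ŷ = -0.5 + 2·31 = 61.5; e = 64 − 61.5 = 2.5
x=38: ŷ = -0.5 + 2·38 = 75.5; e = 75 − 75.5 = -0.5
x=49: ŷ = -0.5 + 2·49 = 97.5; e = 96 − 97.5 = -1.5
x=55: ŷ = -0.5 + 2·55 = 109.5; e = 106.5 − 109.5 = -3
x=72: ŷ = -0.5 + 2·72 = 143.5; e = 146 − 143.5 = 2.5
Signs: + − − − +
Runs: +×1, −×3, +×1 → 3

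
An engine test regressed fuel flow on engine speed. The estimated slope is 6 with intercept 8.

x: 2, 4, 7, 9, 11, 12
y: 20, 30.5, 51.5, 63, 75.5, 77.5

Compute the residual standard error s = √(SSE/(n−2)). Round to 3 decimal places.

s = 1.871

x=2: ŷ = 8 + 6·2 = 20; e = 20 − 20 = 0
x=4: ŷ = 8 + 6·4 = 32; e = 30.5 − 32 = -1.5
x=7: ŷ = 8 + 6·7 = 50; e = 51.5 − 50 = 1.5
x=9: ŷ = 8 + 6·9 = 62; e = 63 − 62 = 1
x=11: ŷ = 8 + 6·11 = 74; e = 75.5 − 74 = 1.5
x=12: ŷ = 8 + 6·12 = 80; e = 77.5 − 80 = -2.5
SSE = 0 + 2.25 + 2.25 + 1 + 2.25 + 6.25 = 14
s = √(14/4) = √3.5 ≈ 1.871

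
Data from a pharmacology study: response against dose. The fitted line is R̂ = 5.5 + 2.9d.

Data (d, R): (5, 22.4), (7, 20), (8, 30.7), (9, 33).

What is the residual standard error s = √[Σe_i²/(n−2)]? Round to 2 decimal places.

d=5: R̂ = 5.5 + 2.9·5 = 20; e = 22.4 − 20 = 2.4
d=7: R̂ = 5.5 + 2.9·7 = 25.8; e = 20 − 25.8 = -5.8
d=8: R̂ = 5.5 + 2.9·8 = 28.7; e = 30.7 − 28.7 = 2
d=9: R̂ = 5.5 + 2.9·9 = 31.6; e = 33 − 31.6 = 1.4
SSE = 5.76 + 33.64 + 4 + 1.96 = 45.36
s = √(45.36/2) = √22.68 ≈ 4.76

s = 4.76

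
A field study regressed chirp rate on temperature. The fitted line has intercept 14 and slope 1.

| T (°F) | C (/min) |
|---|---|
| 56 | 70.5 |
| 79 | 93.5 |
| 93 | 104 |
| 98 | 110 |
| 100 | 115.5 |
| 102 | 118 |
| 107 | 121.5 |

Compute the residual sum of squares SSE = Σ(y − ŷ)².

T=56: Ĉ = 14 + 56 = 70; e = 70.5 − 70 = 0.5
T=79: Ĉ = 14 + 79 = 93; e = 93.5 − 93 = 0.5
T=93: Ĉ = 14 + 93 = 107; e = 104 − 107 = -3
T=98: Ĉ = 14 + 98 = 112; e = 110 − 112 = -2
T=100: Ĉ = 14 + 100 = 114; e = 115.5 − 114 = 1.5
T=102: Ĉ = 14 + 102 = 116; e = 118 − 116 = 2
T=107: Ĉ = 14 + 107 = 121; e = 121.5 − 121 = 0.5
SSE = 0.25 + 0.25 + 9 + 4 + 2.25 + 4 + 0.25 = 20

SSE = 20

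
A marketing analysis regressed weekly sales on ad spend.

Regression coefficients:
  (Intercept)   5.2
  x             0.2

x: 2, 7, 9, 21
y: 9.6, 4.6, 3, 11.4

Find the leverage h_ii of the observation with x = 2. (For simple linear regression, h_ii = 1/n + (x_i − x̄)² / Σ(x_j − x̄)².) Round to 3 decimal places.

x̄ = (2 + 7 + 9 + 21)/4 = 9.75
Σ(x − x̄)² = 60.0625 + 7.5625 + 0.5625 + 126.562 = 194.75
h = 1/4 + (-7.75)²/194.75 = 0.25 + 0.308408 = 0.558

h = 0.558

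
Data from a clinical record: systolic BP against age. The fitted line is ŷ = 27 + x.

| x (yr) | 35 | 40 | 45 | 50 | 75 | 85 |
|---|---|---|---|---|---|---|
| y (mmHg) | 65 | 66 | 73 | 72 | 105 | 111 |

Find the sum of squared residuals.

x=35: ŷ = 27 + 35 = 62; e = 65 − 62 = 3
x=40: ŷ = 27 + 40 = 67; e = 66 − 67 = -1
x=45: ŷ = 27 + 45 = 72; e = 73 − 72 = 1
x=50: ŷ = 27 + 50 = 77; e = 72 − 77 = -5
x=75: ŷ = 27 + 75 = 102; e = 105 − 102 = 3
x=85: ŷ = 27 + 85 = 112; e = 111 − 112 = -1
SSE = 9 + 1 + 1 + 25 + 9 + 1 = 46

SSE = 46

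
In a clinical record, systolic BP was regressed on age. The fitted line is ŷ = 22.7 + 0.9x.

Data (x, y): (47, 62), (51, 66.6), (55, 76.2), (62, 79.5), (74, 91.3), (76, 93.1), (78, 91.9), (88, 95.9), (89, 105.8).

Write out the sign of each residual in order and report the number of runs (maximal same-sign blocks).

4 runs

x=47: ŷ = 22.7 + 0.9·47 = 65; r = 62 − 65 = -3
x=51: ŷ = 22.7 + 0.9·51 = 68.6; r = 66.6 − 68.6 = -2
x=55: ŷ = 22.7 + 0.9·55 = 72.2; r = 76.2 − 72.2 = 4
x=62: ŷ = 22.7 + 0.9·62 = 78.5; r = 79.5 − 78.5 = 1
x=74: ŷ = 22.7 + 0.9·74 = 89.3; r = 91.3 − 89.3 = 2
x=76: ŷ = 22.7 + 0.9·76 = 91.1; r = 93.1 − 91.1 = 2
x=78: ŷ = 22.7 + 0.9·78 = 92.9; r = 91.9 − 92.9 = -1
x=88: ŷ = 22.7 + 0.9·88 = 101.9; r = 95.9 − 101.9 = -6
x=89: ŷ = 22.7 + 0.9·89 = 102.8; r = 105.8 − 102.8 = 3
Signs: − − + + + + − − +
Runs: −×2, +×4, −×2, +×1 → 4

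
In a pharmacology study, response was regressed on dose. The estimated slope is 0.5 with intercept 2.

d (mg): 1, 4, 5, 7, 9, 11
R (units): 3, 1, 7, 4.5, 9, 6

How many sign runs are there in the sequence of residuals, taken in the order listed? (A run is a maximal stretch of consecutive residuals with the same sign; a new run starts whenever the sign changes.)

d=1: R̂ = 2 + 0.5·1 = 2.5; e = 3 − 2.5 = 0.5
d=4: R̂ = 2 + 0.5·4 = 4; e = 1 − 4 = -3
d=5: R̂ = 2 + 0.5·5 = 4.5; e = 7 − 4.5 = 2.5
d=7: R̂ = 2 + 0.5·7 = 5.5; e = 4.5 − 5.5 = -1
d=9: R̂ = 2 + 0.5·9 = 6.5; e = 9 − 6.5 = 2.5
d=11: R̂ = 2 + 0.5·11 = 7.5; e = 6 − 7.5 = -1.5
Signs: + − + − + −
Runs: +×1, −×1, +×1, −×1, +×1, −×1 → 6

6 runs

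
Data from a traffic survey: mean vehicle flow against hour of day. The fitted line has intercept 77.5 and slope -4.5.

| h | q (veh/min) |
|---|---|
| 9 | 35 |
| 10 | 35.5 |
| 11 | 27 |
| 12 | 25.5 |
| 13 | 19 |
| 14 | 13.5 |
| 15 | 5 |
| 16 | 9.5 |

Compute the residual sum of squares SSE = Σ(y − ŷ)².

h=9: q̂ = 77.5 − 4.5·9 = 37; e = 35 − 37 = -2
h=10: q̂ = 77.5 − 4.5·10 = 32.5; e = 35.5 − 32.5 = 3
h=11: q̂ = 77.5 − 4.5·11 = 28; e = 27 − 28 = -1
h=12: q̂ = 77.5 − 4.5·12 = 23.5; e = 25.5 − 23.5 = 2
h=13: q̂ = 77.5 − 4.5·13 = 19; e = 19 − 19 = 0
h=14: q̂ = 77.5 − 4.5·14 = 14.5; e = 13.5 − 14.5 = -1
h=15: q̂ = 77.5 − 4.5·15 = 10; e = 5 − 10 = -5
h=16: q̂ = 77.5 − 4.5·16 = 5.5; e = 9.5 − 5.5 = 4
SSE = 4 + 9 + 1 + 4 + 0 + 1 + 25 + 16 = 60

SSE = 60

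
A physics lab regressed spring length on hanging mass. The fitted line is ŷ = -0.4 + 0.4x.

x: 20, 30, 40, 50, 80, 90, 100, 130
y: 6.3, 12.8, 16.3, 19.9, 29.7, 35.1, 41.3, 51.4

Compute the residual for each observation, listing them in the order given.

x=20: ŷ = -0.4 + 0.4·20 = 7.6; r = 6.3 − 7.6 = -1.3
x=30: ŷ = -0.4 + 0.4·30 = 11.6; r = 12.8 − 11.6 = 1.2
x=40: ŷ = -0.4 + 0.4·40 = 15.6; r = 16.3 − 15.6 = 0.7
x=50: ŷ = -0.4 + 0.4·50 = 19.6; r = 19.9 − 19.6 = 0.3
x=80: ŷ = -0.4 + 0.4·80 = 31.6; r = 29.7 − 31.6 = -1.9
x=90: ŷ = -0.4 + 0.4·90 = 35.6; r = 35.1 − 35.6 = -0.5
x=100: ŷ = -0.4 + 0.4·100 = 39.6; r = 41.3 − 39.6 = 1.7
x=130: ŷ = -0.4 + 0.4·130 = 51.6; r = 51.4 − 51.6 = -0.2

-1.3, 1.2, 0.7, 0.3, -1.9, -0.5, 1.7, -0.2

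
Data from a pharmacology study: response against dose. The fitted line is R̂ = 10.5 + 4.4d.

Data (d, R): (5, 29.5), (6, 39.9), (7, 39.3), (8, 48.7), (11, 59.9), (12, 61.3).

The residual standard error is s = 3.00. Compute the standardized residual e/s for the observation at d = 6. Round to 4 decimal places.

R̂ = 10.5 + 4.4·6 = 36.9
e = 39.9 − 36.9 = 3
e/s = 3 / 3.00 = 1.0000

1.0000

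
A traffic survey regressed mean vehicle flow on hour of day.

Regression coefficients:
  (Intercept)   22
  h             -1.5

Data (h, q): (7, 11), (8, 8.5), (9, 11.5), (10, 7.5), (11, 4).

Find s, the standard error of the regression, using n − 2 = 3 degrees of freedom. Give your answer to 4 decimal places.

h=7: q̂ = 22 − 1.5·7 = 11.5; r = 11 − 11.5 = -0.5
h=8: q̂ = 22 − 1.5·8 = 10; r = 8.5 − 10 = -1.5
h=9: q̂ = 22 − 1.5·9 = 8.5; r = 11.5 − 8.5 = 3
h=10: q̂ = 22 − 1.5·10 = 7; r = 7.5 − 7 = 0.5
h=11: q̂ = 22 − 1.5·11 = 5.5; r = 4 − 5.5 = -1.5
SSE = 0.25 + 2.25 + 9 + 0.25 + 2.25 = 14
s = √(14/3) = √4.66667 ≈ 2.1602

s = 2.1602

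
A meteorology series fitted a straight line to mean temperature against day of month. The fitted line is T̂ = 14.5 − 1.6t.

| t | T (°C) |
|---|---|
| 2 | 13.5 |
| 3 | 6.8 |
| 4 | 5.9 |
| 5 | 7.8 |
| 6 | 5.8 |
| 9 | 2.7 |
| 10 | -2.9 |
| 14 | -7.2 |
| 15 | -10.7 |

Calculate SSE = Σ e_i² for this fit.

SSE = 31.24

t=2: T̂ = 14.5 − 1.6·2 = 11.3; e = 13.5 − 11.3 = 2.2
t=3: T̂ = 14.5 − 1.6·3 = 9.7; e = 6.8 − 9.7 = -2.9
t=4: T̂ = 14.5 − 1.6·4 = 8.1; e = 5.9 − 8.1 = -2.2
t=5: T̂ = 14.5 − 1.6·5 = 6.5; e = 7.8 − 6.5 = 1.3
t=6: T̂ = 14.5 − 1.6·6 = 4.9; e = 5.8 − 4.9 = 0.9
t=9: T̂ = 14.5 − 1.6·9 = 0.1; e = 2.7 − 0.1 = 2.6
t=10: T̂ = 14.5 − 1.6·10 = -1.5; e = -2.9 − (-1.5) = -1.4
t=14: T̂ = 14.5 − 1.6·14 = -7.9; e = -7.2 − (-7.9) = 0.7
t=15: T̂ = 14.5 − 1.6·15 = -9.5; e = -10.7 − (-9.5) = -1.2
SSE = 4.84 + 8.41 + 4.84 + 1.69 + 0.81 + 6.76 + 1.96 + 0.49 + 1.44 = 31.24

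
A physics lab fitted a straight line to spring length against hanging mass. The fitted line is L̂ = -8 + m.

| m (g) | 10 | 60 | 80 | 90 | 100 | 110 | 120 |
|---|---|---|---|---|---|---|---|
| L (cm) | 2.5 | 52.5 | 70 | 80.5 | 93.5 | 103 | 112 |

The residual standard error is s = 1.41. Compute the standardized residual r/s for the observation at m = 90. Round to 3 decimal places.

L̂ = -8 + 90 = 82
r = 80.5 − 82 = -1.5
r/s = -1.5 / 1.41 = -1.064

-1.064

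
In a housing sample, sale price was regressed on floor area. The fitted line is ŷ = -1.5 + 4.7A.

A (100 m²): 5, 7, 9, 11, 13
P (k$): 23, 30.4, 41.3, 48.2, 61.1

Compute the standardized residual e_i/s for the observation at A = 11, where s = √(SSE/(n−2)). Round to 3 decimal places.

-1.188

A=5: ŷ = -1.5 + 4.7·5 = 22; e = 23 − 22 = 1
A=7: ŷ = -1.5 + 4.7·7 = 31.4; e = 30.4 − 31.4 = -1
A=9: ŷ = -1.5 + 4.7·9 = 40.8; e = 41.3 − 40.8 = 0.5
A=11: ŷ = -1.5 + 4.7·11 = 50.2; e = 48.2 − 50.2 = -2
A=13: ŷ = -1.5 + 4.7·13 = 59.6; e = 61.1 − 59.6 = 1.5
SSE = 1 + 1 + 0.25 + 4 + 2.25 = 8.5
s = √(8.5/3) = 1.68325
e/s = -2 / 1.68325 = -1.188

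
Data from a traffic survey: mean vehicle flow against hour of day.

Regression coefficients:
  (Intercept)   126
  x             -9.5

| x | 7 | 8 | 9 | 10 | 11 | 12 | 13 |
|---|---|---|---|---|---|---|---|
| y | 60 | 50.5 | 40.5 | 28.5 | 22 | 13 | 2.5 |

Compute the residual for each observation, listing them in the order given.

x=7: ŷ = 126 − 9.5·7 = 59.5; e = 60 − 59.5 = 0.5
x=8: ŷ = 126 − 9.5·8 = 50; e = 50.5 − 50 = 0.5
x=9: ŷ = 126 − 9.5·9 = 40.5; e = 40.5 − 40.5 = 0
x=10: ŷ = 126 − 9.5·10 = 31; e = 28.5 − 31 = -2.5
x=11: ŷ = 126 − 9.5·11 = 21.5; e = 22 − 21.5 = 0.5
x=12: ŷ = 126 − 9.5·12 = 12; e = 13 − 12 = 1
x=13: ŷ = 126 − 9.5·13 = 2.5; e = 2.5 − 2.5 = 0

0.5, 0.5, 0, -2.5, 0.5, 1, 0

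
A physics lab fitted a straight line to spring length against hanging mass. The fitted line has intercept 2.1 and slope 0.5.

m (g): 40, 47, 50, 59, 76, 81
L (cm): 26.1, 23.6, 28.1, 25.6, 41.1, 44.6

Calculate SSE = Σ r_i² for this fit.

m=40: L̂ = 2.1 + 0.5·40 = 22.1; r = 26.1 − 22.1 = 4
m=47: L̂ = 2.1 + 0.5·47 = 25.6; r = 23.6 − 25.6 = -2
m=50: L̂ = 2.1 + 0.5·50 = 27.1; r = 28.1 − 27.1 = 1
m=59: L̂ = 2.1 + 0.5·59 = 31.6; r = 25.6 − 31.6 = -6
m=76: L̂ = 2.1 + 0.5·76 = 40.1; r = 41.1 − 40.1 = 1
m=81: L̂ = 2.1 + 0.5·81 = 42.6; r = 44.6 − 42.6 = 2
SSE = 16 + 4 + 1 + 36 + 1 + 4 = 62

SSE = 62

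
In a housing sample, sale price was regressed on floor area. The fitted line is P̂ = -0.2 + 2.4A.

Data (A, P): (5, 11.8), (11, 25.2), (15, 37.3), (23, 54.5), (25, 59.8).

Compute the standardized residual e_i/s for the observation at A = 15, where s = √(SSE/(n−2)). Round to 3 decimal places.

A=5: P̂ = -0.2 + 2.4·5 = 11.8; e = 11.8 − 11.8 = 0
A=11: P̂ = -0.2 + 2.4·11 = 26.2; e = 25.2 − 26.2 = -1
A=15: P̂ = -0.2 + 2.4·15 = 35.8; e = 37.3 − 35.8 = 1.5
A=23: P̂ = -0.2 + 2.4·23 = 55; e = 54.5 − 55 = -0.5
A=25: P̂ = -0.2 + 2.4·25 = 59.8; e = 59.8 − 59.8 = 0
SSE = 0 + 1 + 2.25 + 0.25 + 0 = 3.5
s = √(3.5/3) = 1.08012
e/s = 1.5 / 1.08012 = 1.389

1.389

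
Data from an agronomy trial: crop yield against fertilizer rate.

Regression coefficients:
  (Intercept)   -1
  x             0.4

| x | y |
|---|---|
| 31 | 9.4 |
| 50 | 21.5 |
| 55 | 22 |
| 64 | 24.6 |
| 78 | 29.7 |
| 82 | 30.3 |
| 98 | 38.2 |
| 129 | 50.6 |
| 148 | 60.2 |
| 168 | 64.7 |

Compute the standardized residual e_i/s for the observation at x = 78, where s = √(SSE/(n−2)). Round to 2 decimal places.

-0.32

x=31: ŷ = -1 + 0.4·31 = 11.4; e = 9.4 − 11.4 = -2
x=50: ŷ = -1 + 0.4·50 = 19; e = 21.5 − 19 = 2.5
x=55: ŷ = -1 + 0.4·55 = 21; e = 22 − 21 = 1
x=64: ŷ = -1 + 0.4·64 = 24.6; e = 24.6 − 24.6 = 0
x=78: ŷ = -1 + 0.4·78 = 30.2; e = 29.7 − 30.2 = -0.5
x=82: ŷ = -1 + 0.4·82 = 31.8; e = 30.3 − 31.8 = -1.5
x=98: ŷ = -1 + 0.4·98 = 38.2; e = 38.2 − 38.2 = 0
x=129: ŷ = -1 + 0.4·129 = 50.6; e = 50.6 − 50.6 = 0
x=148: ŷ = -1 + 0.4·148 = 58.2; e = 60.2 − 58.2 = 2
x=168: ŷ = -1 + 0.4·168 = 66.2; e = 64.7 − 66.2 = -1.5
SSE = 4 + 6.25 + 1 + 0 + 0.25 + 2.25 + 0 + 0 + 4 + 2.25 = 20
s = √(20/8) = 1.58114
e/s = -0.5 / 1.58114 = -0.32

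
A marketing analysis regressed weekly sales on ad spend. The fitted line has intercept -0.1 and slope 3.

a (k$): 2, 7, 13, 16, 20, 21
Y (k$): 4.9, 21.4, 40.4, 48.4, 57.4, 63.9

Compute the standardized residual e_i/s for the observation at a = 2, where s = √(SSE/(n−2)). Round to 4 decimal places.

-0.6030

a=2: ŷ = -0.1 + 3·2 = 5.9; e = 4.9 − 5.9 = -1
a=7: ŷ = -0.1 + 3·7 = 20.9; e = 21.4 − 20.9 = 0.5
a=13: ŷ = -0.1 + 3·13 = 38.9; e = 40.4 − 38.9 = 1.5
a=16: ŷ = -0.1 + 3·16 = 47.9; e = 48.4 − 47.9 = 0.5
a=20: ŷ = -0.1 + 3·20 = 59.9; e = 57.4 − 59.9 = -2.5
a=21: ŷ = -0.1 + 3·21 = 62.9; e = 63.9 − 62.9 = 1
SSE = 1 + 0.25 + 2.25 + 0.25 + 6.25 + 1 = 11
s = √(11/4) = 1.65831
e/s = -1 / 1.65831 = -0.6030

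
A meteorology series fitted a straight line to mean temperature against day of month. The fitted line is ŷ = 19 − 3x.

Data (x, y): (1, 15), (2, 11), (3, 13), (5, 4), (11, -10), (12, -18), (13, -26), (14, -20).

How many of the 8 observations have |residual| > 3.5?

2

x=1: ŷ = 19 − 3·1 = 16; e = 15 − 16 = -1
x=2: ŷ = 19 − 3·2 = 13; e = 11 − 13 = -2
x=3: ŷ = 19 − 3·3 = 10; e = 13 − 10 = 3
x=5: ŷ = 19 − 3·5 = 4; e = 4 − 4 = 0
x=11: ŷ = 19 − 3·11 = -14; e = -10 − (-14) = 4
x=12: ŷ = 19 − 3·12 = -17; e = -18 − (-17) = -1
x=13: ŷ = 19 − 3·13 = -20; e = -26 − (-20) = -6
x=14: ŷ = 19 − 3·14 = -23; e = -20 − (-23) = 3
|e| > 3.5: x=11 (|e|=4), x=13 (|e|=6) → 2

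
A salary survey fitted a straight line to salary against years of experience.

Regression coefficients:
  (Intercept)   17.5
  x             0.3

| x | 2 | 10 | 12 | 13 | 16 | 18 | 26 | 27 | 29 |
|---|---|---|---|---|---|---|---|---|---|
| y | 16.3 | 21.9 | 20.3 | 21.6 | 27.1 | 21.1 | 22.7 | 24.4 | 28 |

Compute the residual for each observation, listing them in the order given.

-1.8, 1.4, -0.8, 0.2, 4.8, -1.8, -2.6, -1.2, 1.8

x=2: ŷ = 17.5 + 0.3·2 = 18.1; r = 16.3 − 18.1 = -1.8
x=10: ŷ = 17.5 + 0.3·10 = 20.5; r = 21.9 − 20.5 = 1.4
x=12: ŷ = 17.5 + 0.3·12 = 21.1; r = 20.3 − 21.1 = -0.8
x=13: ŷ = 17.5 + 0.3·13 = 21.4; r = 21.6 − 21.4 = 0.2
x=16: ŷ = 17.5 + 0.3·16 = 22.3; r = 27.1 − 22.3 = 4.8
x=18: ŷ = 17.5 + 0.3·18 = 22.9; r = 21.1 − 22.9 = -1.8
x=26: ŷ = 17.5 + 0.3·26 = 25.3; r = 22.7 − 25.3 = -2.6
x=27: ŷ = 17.5 + 0.3·27 = 25.6; r = 24.4 − 25.6 = -1.2
x=29: ŷ = 17.5 + 0.3·29 = 26.2; r = 28 − 26.2 = 1.8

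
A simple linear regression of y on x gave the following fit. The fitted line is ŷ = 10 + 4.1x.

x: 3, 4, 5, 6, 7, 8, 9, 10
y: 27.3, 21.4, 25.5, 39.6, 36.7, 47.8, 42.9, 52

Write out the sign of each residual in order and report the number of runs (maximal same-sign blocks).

x=3: ŷ = 10 + 4.1·3 = 22.3; e = 27.3 − 22.3 = 5
x=4: ŷ = 10 + 4.1·4 = 26.4; e = 21.4 − 26.4 = -5
x=5: ŷ = 10 + 4.1·5 = 30.5; e = 25.5 − 30.5 = -5
x=6: ŷ = 10 + 4.1·6 = 34.6; e = 39.6 − 34.6 = 5
x=7: ŷ = 10 + 4.1·7 = 38.7; e = 36.7 − 38.7 = -2
x=8: ŷ = 10 + 4.1·8 = 42.8; e = 47.8 − 42.8 = 5
x=9: ŷ = 10 + 4.1·9 = 46.9; e = 42.9 − 46.9 = -4
x=10: ŷ = 10 + 4.1·10 = 51; e = 52 − 51 = 1
Signs: + − − + − + − +
Runs: +×1, −×2, +×1, −×1, +×1, −×1, +×1 → 7

7 runs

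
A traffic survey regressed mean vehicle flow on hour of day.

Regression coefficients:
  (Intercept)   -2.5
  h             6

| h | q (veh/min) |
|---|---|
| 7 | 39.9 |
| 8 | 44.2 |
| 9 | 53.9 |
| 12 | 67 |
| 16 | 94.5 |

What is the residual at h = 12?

q̂ = -2.5 + 6·12 = 69.5
e = 67 − 69.5 = -2.5

e = -2.5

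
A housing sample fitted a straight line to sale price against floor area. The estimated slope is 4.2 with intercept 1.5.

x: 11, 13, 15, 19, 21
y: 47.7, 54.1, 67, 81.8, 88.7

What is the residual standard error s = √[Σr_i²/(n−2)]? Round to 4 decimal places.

s = 1.9579

x=11: ŷ = 1.5 + 4.2·11 = 47.7; r = 47.7 − 47.7 = 0
x=13: ŷ = 1.5 + 4.2·13 = 56.1; r = 54.1 − 56.1 = -2
x=15: ŷ = 1.5 + 4.2·15 = 64.5; r = 67 − 64.5 = 2.5
x=19: ŷ = 1.5 + 4.2·19 = 81.3; r = 81.8 − 81.3 = 0.5
x=21: ŷ = 1.5 + 4.2·21 = 89.7; r = 88.7 − 89.7 = -1
SSE = 0 + 4 + 6.25 + 0.25 + 1 = 11.5
s = √(11.5/3) = √3.83333 ≈ 1.9579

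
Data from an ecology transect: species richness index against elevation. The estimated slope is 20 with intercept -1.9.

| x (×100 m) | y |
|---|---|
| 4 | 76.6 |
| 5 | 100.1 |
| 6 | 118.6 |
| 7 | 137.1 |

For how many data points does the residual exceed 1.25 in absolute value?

x=4: ŷ = -1.9 + 20·4 = 78.1; e = 76.6 − 78.1 = -1.5
x=5: ŷ = -1.9 + 20·5 = 98.1; e = 100.1 − 98.1 = 2
x=6: ŷ = -1.9 + 20·6 = 118.1; e = 118.6 − 118.1 = 0.5
x=7: ŷ = -1.9 + 20·7 = 138.1; e = 137.1 − 138.1 = -1
|e| > 1.25: x=4 (|e|=1.5), x=5 (|e|=2) → 2

2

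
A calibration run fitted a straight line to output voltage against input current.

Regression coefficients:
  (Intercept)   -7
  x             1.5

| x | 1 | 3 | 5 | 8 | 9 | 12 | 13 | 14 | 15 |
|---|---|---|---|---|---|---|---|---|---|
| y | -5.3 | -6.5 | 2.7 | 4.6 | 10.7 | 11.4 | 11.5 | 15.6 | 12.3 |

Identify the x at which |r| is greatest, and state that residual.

x = 9, r = 4.2

x=1: ŷ = -7 + 1.5·1 = -5.5; r = -5.3 − (-5.5) = 0.2
x=3: ŷ = -7 + 1.5·3 = -2.5; r = -6.5 − (-2.5) = -4
x=5: ŷ = -7 + 1.5·5 = 0.5; r = 2.7 − 0.5 = 2.2
x=8: ŷ = -7 + 1.5·8 = 5; r = 4.6 − 5 = -0.4
x=9: ŷ = -7 + 1.5·9 = 6.5; r = 10.7 − 6.5 = 4.2
x=12: ŷ = -7 + 1.5·12 = 11; r = 11.4 − 11 = 0.4
x=13: ŷ = -7 + 1.5·13 = 12.5; r = 11.5 − 12.5 = -1
x=14: ŷ = -7 + 1.5·14 = 14; r = 15.6 − 14 = 1.6
x=15: ŷ = -7 + 1.5·15 = 15.5; r = 12.3 − 15.5 = -3.2
Largest |r| is 4.2 at x = 9, residual 4.2.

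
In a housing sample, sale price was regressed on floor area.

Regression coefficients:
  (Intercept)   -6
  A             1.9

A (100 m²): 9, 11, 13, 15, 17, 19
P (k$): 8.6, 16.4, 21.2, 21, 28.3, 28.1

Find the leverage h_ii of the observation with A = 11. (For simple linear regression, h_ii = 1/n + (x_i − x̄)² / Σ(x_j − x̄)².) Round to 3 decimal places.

Ā = (9 + 11 + 13 + 15 + 17 + 19)/6 = 14
Σ(A − Ā)² = 25 + 9 + 1 + 1 + 9 + 25 = 70
h = 1/6 + (-3)²/70 = 0.166667 + 0.128571 = 0.295

h = 0.295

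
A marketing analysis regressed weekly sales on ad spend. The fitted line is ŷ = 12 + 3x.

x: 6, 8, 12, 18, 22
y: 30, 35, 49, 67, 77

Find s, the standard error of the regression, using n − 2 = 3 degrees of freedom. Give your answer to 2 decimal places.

x=6: ŷ = 12 + 3·6 = 30; r = 30 − 30 = 0
x=8: ŷ = 12 + 3·8 = 36; r = 35 − 36 = -1
x=12: ŷ = 12 + 3·12 = 48; r = 49 − 48 = 1
x=18: ŷ = 12 + 3·18 = 66; r = 67 − 66 = 1
x=22: ŷ = 12 + 3·22 = 78; r = 77 − 78 = -1
SSE = 0 + 1 + 1 + 1 + 1 = 4
s = √(4/3) = √1.33333 ≈ 1.15

s = 1.15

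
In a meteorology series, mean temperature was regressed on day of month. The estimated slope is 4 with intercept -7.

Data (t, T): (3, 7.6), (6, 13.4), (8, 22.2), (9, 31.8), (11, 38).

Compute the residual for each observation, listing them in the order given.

t=3: T̂ = -7 + 4·3 = 5; r = 7.6 − 5 = 2.6
t=6: T̂ = -7 + 4·6 = 17; r = 13.4 − 17 = -3.6
t=8: T̂ = -7 + 4·8 = 25; r = 22.2 − 25 = -2.8
t=9: T̂ = -7 + 4·9 = 29; r = 31.8 − 29 = 2.8
t=11: T̂ = -7 + 4·11 = 37; r = 38 − 37 = 1

2.6, -3.6, -2.8, 2.8, 1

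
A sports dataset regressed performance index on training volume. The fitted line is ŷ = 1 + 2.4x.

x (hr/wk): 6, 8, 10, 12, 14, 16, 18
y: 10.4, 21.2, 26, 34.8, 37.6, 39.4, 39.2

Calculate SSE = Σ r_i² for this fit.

SSE = 86

x=6: ŷ = 1 + 2.4·6 = 15.4; r = 10.4 − 15.4 = -5
x=8: ŷ = 1 + 2.4·8 = 20.2; r = 21.2 − 20.2 = 1
x=10: ŷ = 1 + 2.4·10 = 25; r = 26 − 25 = 1
x=12: ŷ = 1 + 2.4·12 = 29.8; r = 34.8 − 29.8 = 5
x=14: ŷ = 1 + 2.4·14 = 34.6; r = 37.6 − 34.6 = 3
x=16: ŷ = 1 + 2.4·16 = 39.4; r = 39.4 − 39.4 = 0
x=18: ŷ = 1 + 2.4·18 = 44.2; r = 39.2 − 44.2 = -5
SSE = 25 + 1 + 1 + 25 + 9 + 0 + 25 = 86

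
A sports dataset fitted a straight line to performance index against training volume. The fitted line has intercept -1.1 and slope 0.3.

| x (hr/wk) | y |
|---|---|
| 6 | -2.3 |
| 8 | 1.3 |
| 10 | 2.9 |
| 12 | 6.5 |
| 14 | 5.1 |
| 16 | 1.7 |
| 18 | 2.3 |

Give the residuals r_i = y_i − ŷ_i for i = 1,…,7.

-3, 0, 1, 4, 2, -2, -2

x=6: ŷ = -1.1 + 0.3·6 = 0.7; r = -2.3 − 0.7 = -3
x=8: ŷ = -1.1 + 0.3·8 = 1.3; r = 1.3 − 1.3 = 0
x=10: ŷ = -1.1 + 0.3·10 = 1.9; r = 2.9 − 1.9 = 1
x=12: ŷ = -1.1 + 0.3·12 = 2.5; r = 6.5 − 2.5 = 4
x=14: ŷ = -1.1 + 0.3·14 = 3.1; r = 5.1 − 3.1 = 2
x=16: ŷ = -1.1 + 0.3·16 = 3.7; r = 1.7 − 3.7 = -2
x=18: ŷ = -1.1 + 0.3·18 = 4.3; r = 2.3 − 4.3 = -2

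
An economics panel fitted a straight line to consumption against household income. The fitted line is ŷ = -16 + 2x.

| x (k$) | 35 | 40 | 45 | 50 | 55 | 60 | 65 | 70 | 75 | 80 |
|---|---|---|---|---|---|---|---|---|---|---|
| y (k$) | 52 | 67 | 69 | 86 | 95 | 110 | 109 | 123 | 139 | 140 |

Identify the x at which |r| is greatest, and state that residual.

x=35: ŷ = -16 + 2·35 = 54; r = 52 − 54 = -2
x=40: ŷ = -16 + 2·40 = 64; r = 67 − 64 = 3
x=45: ŷ = -16 + 2·45 = 74; r = 69 − 74 = -5
x=50: ŷ = -16 + 2·50 = 84; r = 86 − 84 = 2
x=55: ŷ = -16 + 2·55 = 94; r = 95 − 94 = 1
x=60: ŷ = -16 + 2·60 = 104; r = 110 − 104 = 6
x=65: ŷ = -16 + 2·65 = 114; r = 109 − 114 = -5
x=70: ŷ = -16 + 2·70 = 124; r = 123 − 124 = -1
x=75: ŷ = -16 + 2·75 = 134; r = 139 − 134 = 5
x=80: ŷ = -16 + 2·80 = 144; r = 140 − 144 = -4
Largest |r| is 6 at x = 60, residual 6.

x = 60, r = 6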